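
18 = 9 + 9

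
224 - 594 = -370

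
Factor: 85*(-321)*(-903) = 3^2*5^1*7^1*17^1*43^1*107^1 = 24638355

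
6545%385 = 0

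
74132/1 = 74132 = 74132.00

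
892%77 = 45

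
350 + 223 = 573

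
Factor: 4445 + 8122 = 3^1*59^1*71^1 = 12567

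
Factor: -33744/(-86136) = 2^1 * 19^1 * 97^(-1) = 38/97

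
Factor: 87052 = 2^2*7^1*3109^1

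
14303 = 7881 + 6422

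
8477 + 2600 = 11077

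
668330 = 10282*65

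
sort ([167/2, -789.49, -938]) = [-938, -789.49, 167/2]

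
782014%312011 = 157992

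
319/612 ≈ 0.521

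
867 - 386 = 481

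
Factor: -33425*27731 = -1*5^2*7^1*11^1*191^1*2521^1 = -926908675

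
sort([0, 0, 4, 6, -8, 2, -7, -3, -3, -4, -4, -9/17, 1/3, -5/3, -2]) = [-8, -7, -4, -4, -3, -3, -2, -5/3, -9/17, 0, 0, 1/3, 2, 4, 6]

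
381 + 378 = 759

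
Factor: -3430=-1*2^1*5^1*7^3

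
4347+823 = 5170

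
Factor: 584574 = 2^1*3^1*97429^1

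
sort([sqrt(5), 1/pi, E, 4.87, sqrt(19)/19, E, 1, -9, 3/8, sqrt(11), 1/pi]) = [-9, sqrt(19)/19, 1/pi, 1/pi, 3/8, 1, sqrt(5), E, E, sqrt(11), 4.87]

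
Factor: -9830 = -1*2^1*5^1*983^1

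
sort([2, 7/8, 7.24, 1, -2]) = [-2, 7/8, 1, 2, 7.24]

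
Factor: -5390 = -1*2^1*5^1*7^2*11^1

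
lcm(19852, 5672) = 39704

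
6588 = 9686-3098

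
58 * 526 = 30508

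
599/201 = 2 + 197/201 ≈ 2.98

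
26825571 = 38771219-11945648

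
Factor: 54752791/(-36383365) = -1*5^(-1)*47^1*2069^(-1)*3517^(-1)*1164953^1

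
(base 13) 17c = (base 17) g0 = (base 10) 272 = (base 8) 420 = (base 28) 9k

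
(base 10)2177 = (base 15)9a2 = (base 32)241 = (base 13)cb6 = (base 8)4201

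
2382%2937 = 2382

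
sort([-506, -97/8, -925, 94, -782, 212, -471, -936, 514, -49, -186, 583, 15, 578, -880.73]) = [-936, -925, -880.73, -782, -506, -471, -186, -49, -97/8, 15, 94, 212, 514, 578, 583]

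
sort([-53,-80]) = [-80,-53]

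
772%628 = 144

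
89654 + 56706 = 146360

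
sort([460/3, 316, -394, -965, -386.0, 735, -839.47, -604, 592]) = [-965, -839.47, -604, -394, -386.0, 460/3, 316, 592, 735]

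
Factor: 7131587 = 23^1*149^1*2081^1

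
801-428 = 373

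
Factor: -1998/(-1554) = 3^2*7^(-1) = 9/7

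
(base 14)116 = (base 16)d8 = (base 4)3120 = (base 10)216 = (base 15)e6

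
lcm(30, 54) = 270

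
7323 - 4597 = 2726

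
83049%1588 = 473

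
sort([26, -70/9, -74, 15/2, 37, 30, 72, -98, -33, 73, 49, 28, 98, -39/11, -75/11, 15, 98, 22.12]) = [-98, -74, -33, -70/9, -75/11, -39/11, 15/2, 15, 22.12, 26, 28, 30, 37, 49, 72, 73, 98, 98]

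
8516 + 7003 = 15519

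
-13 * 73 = -949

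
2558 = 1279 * 2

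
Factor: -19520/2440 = -1 * 2^3 = -8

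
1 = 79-78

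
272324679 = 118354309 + 153970370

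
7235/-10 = -723 - 1/2 = -723.50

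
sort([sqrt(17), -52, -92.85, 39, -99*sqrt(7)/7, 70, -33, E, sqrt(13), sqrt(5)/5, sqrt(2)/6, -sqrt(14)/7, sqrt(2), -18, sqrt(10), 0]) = [-92.85, -52, -99*sqrt(7)/7, -33, -18, -sqrt(14)/7, 0, sqrt(2)/6, sqrt(5)/5, sqrt(2), E, sqrt(10), sqrt(13), sqrt(17), 39, 70]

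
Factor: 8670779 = 13^1*666983^1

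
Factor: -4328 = -1 * 2^3 * 541^1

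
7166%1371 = 311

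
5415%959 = 620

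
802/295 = 2 + 212/295 ≈ 2.72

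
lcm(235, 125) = 5875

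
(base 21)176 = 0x252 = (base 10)594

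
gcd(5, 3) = 1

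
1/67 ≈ 0.0149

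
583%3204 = 583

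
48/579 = 16/193 ≈ 0.0829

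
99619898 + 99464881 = 199084779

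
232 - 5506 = -5274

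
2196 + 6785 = 8981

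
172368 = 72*2394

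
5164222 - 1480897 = 3683325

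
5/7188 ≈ 0.000696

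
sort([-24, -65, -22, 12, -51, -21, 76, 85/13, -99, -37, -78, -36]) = [-99, -78, -65, -51, -37, -36, -24, -22, -21, 85/13, 12, 76]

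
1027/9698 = 79/746 ≈ 0.106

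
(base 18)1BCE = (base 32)9CQ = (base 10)9626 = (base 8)22632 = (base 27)D5E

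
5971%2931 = 109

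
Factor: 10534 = 2^1 * 23^1 * 229^1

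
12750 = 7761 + 4989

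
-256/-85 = 3 + 1/85 ≈ 3.01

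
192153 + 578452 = 770605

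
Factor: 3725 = 5^2*149^1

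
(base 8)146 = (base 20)52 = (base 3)10210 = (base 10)102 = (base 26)3o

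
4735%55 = 5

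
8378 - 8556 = -178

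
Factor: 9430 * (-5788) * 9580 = -1 * 2^5 * 5^2 * 23^1 * 41^1 * 479^1 * 1447^1 = -522884447200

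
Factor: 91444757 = 23^1 * 1493^1 * 2663^1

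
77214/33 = 25738/11 ≈ 2339.82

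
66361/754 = 88 + 9/754 ≈ 88.01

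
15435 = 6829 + 8606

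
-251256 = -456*551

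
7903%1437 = 718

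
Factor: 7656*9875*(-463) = -1*2^3*3^1*5^3*11^1*29^1*79^1*463^1 = -35004189000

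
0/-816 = 0 = 0.00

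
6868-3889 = 2979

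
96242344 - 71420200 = 24822144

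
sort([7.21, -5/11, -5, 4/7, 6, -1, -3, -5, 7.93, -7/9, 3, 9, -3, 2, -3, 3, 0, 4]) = [-5, -5, -3, -3, -3, -1, -7/9, -5/11, 0, 4/7, 2, 3, 3, 4, 6, 7.21, 7.93, 9]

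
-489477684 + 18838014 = -470639670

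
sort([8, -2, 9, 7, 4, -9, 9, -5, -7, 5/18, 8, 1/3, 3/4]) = [-9, -7, -5, -2, 5/18, 1/3, 3/4, 4, 7, 8, 8, 9, 9]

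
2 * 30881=61762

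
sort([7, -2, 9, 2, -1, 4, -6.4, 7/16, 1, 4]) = [-6.4, -2, -1, 7/16, 1, 2, 4, 4, 7, 9]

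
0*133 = 0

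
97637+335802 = 433439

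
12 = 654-642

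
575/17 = 33 + 14/17 ≈ 33.82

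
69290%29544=10202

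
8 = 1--7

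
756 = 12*63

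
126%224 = 126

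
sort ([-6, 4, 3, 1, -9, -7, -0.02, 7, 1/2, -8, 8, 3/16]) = [-9, -8, -7, -6, -0.02, 3/16, 1/2, 1, 3, 4, 7, 8]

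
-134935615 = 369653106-504588721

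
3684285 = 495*7443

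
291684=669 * 436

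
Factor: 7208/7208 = 1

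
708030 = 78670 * 9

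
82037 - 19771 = 62266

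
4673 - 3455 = 1218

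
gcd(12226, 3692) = 2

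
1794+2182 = 3976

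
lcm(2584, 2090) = 142120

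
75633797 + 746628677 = 822262474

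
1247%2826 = 1247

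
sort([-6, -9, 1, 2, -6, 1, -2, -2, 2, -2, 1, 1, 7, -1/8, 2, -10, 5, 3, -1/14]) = [-10, -9, -6, -6, -2, -2, -2, -1/8, -1/14, 1, 1, 1, 1, 2, 2, 2, 3, 5, 7]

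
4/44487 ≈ 0.0000899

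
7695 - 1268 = 6427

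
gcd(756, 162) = 54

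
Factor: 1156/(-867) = -1*2^2*3^(-1) = -4/3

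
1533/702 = 511/234 ≈ 2.18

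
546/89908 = 3/494 ≈ 0.00607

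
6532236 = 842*7758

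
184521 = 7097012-6912491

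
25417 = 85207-59790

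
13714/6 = 2285 + 2/3 ≈ 2285.67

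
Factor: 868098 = 2^1*3^1*7^1*11^1*1879^1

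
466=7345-6879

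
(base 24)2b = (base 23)2d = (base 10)59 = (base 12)4b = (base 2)111011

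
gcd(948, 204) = 12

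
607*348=211236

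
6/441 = 2/147 ≈ 0.0136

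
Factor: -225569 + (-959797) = -1*2^1*3^1*7^1*13^2*167^1 = -1185366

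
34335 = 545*63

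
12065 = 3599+8466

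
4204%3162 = 1042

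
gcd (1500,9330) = 30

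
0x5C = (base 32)2S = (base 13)71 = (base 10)92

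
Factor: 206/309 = 2^1*3^(-1) = 2/3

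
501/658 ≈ 0.761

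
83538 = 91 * 918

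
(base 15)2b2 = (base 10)617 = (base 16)269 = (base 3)211212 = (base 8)1151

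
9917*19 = 188423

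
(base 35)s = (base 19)19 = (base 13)22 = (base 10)28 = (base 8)34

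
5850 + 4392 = 10242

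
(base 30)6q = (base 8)316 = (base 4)3032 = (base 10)206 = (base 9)248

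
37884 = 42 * 902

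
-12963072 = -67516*192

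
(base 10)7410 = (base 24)cki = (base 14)29b4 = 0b1110011110010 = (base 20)iaa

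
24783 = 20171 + 4612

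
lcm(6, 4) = 12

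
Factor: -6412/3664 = -1*2^(-2)*7^1 = -7/4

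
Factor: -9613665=-1 * 3^2 * 5^1 * 213637^1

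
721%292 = 137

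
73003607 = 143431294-70427687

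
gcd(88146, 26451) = 9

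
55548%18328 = 564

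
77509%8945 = 5949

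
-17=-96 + 79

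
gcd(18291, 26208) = 273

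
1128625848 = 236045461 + 892580387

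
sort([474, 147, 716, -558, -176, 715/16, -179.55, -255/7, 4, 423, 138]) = [-558, -179.55, -176, -255/7, 4, 715/16, 138, 147, 423, 474, 716]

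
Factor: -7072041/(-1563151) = 3^1*1021^(-1)*1531^(-1)*2357347^1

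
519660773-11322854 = 508337919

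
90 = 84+6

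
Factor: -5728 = -1 * 2^5 * 179^1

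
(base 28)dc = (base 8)570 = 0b101111000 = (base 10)376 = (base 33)bd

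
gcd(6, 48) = 6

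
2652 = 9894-7242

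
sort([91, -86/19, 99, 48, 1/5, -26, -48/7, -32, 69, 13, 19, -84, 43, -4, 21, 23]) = [-84, -32, -26, -48/7, -86/19, -4, 1/5, 13, 19, 21, 23, 43, 48, 69, 91, 99]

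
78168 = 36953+41215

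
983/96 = 10+23/96 ≈ 10.24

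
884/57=15+29/57 ≈ 15.51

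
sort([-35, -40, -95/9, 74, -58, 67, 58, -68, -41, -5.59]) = [-68, -58, -41, -40, -35, -95/9, -5.59, 58, 67, 74]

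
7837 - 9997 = -2160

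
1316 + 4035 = 5351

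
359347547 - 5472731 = 353874816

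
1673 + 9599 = 11272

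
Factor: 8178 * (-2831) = -1 * 2^1 * 3^1 * 19^1 * 29^1 * 47^1 * 149^1 = -23151918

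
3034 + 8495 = 11529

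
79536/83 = 958 + 22/83 ≈ 958.27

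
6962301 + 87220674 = 94182975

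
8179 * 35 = 286265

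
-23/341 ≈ -0.0674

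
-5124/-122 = 42 = 42.00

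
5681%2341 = 999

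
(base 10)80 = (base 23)3b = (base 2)1010000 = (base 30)2k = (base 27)2q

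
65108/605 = 107 + 373/605 ≈ 107.62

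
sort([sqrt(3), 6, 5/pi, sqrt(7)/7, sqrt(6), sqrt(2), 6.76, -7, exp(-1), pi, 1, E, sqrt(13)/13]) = [-7, sqrt(13)/13, exp(-1), sqrt(7)/7, 1, sqrt(2), 5/pi, sqrt(3), sqrt(6), E, pi, 6, 6.76]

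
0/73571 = 0 = 0.00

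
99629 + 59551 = 159180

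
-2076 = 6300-8376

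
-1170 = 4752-5922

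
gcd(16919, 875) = 7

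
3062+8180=11242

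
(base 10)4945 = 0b1001101010001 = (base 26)785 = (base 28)68h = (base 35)41a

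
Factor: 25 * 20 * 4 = 2^4 * 5^3 = 2000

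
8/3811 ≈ 0.00210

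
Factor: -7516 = -1 * 2^2 * 1879^1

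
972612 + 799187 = 1771799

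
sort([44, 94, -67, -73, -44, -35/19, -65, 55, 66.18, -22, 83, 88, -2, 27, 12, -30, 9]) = [-73, -67, -65, -44, -30, -22, -2, -35/19, 9, 12, 27, 44, 55, 66.18, 83, 88, 94]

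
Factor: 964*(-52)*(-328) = 2^7*13^1*41^1*241^1 = 16441984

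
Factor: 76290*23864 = 2^4*3^1*5^1*19^1*157^1*2543^1 = 1820584560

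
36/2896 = 9/724 ≈ 0.0124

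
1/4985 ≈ 0.000201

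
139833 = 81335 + 58498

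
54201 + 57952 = 112153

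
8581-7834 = 747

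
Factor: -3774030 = -1*2^1*3^1*5^1*13^1*9677^1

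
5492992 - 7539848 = -2046856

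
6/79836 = 1/13306 ≈ 0.0000752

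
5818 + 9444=15262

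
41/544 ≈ 0.0754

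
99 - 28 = 71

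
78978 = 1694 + 77284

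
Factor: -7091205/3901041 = -1*3^(-3)*5^1*11^2*17^(-1)*2833^(-1)*3907^1 = -2363735/1300347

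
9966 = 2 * 4983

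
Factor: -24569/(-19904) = 2^(-6)*79^1 = 79/64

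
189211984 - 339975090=-150763106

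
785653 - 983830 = -198177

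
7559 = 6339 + 1220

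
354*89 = 31506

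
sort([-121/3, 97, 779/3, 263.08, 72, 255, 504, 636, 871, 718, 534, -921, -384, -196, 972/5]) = [-921, -384, -196, -121/3, 72, 97, 972/5, 255, 779/3, 263.08, 504, 534, 636, 718, 871]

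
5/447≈0.0112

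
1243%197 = 61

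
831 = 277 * 3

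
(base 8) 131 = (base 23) 3k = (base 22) 41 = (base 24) 3h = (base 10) 89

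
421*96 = 40416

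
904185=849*1065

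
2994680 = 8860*338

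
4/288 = 1/72 ≈ 0.0139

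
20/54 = 10/27 ≈ 0.370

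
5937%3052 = 2885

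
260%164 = 96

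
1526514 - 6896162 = -5369648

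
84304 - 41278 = 43026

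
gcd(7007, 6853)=77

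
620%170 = 110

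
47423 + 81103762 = 81151185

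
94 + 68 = 162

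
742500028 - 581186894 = 161313134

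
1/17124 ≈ 0.0000584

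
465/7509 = 155/2503 ≈ 0.0619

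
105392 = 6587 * 16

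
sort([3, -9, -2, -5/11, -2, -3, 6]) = [-9, -3, -2, -2, -5/11, 3, 6]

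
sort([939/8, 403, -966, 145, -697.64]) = [-966, -697.64, 939/8, 145, 403]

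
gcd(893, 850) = 1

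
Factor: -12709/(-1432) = 2^(-3) * 71^1 = 71/8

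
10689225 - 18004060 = -7314835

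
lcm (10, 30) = 30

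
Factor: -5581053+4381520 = -1 * 197^1 * 6089^1 = -1199533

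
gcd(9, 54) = 9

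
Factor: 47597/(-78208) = -1*2^(-7)*11^1*13^(-1)*47^(-1)*4327^1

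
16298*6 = 97788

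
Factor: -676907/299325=-1*3^(-1)*5^(-2)*7^1*11^1*13^(-1)*59^1*149^1*307^(-1)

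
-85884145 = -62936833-22947312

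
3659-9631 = -5972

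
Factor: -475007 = -1*13^1*61^1*599^1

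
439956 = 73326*6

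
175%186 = 175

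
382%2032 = 382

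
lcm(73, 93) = 6789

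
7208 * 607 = 4375256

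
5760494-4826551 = 933943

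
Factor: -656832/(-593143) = 2^6 * 3^1 * 11^1 * 311^1 * 593143^(-1) 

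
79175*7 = 554225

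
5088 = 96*53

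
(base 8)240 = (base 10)160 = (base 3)12221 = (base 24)6g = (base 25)6a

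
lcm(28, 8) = 56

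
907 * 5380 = 4879660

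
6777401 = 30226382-23448981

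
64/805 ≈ 0.0795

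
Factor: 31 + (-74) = -1 * 43^1 = -43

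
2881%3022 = 2881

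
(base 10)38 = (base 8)46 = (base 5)123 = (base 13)2c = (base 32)16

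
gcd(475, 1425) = 475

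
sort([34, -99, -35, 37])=[-99, -35, 34, 37]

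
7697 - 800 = 6897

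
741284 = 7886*94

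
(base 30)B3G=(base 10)10006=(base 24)H8M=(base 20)1506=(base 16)2716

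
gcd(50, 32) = 2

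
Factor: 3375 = 3^3 * 5^3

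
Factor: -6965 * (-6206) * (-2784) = -1 * 2^6 * 3^1 * 5^1 * 7^1 * 29^2 * 107^1 * 199^1 = -120337815360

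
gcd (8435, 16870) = 8435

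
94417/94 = 1004+41/94 ≈ 1004.44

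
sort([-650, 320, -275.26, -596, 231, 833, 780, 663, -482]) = [-650, -596, -482, -275.26, 231, 320, 663, 780, 833]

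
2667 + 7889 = 10556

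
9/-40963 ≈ -0.000220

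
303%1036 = 303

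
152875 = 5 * 30575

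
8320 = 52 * 160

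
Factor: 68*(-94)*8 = -1*2^6*17^1*47^1 = -51136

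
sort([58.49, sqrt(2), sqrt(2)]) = [sqrt(2), sqrt(2), 58.49]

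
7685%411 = 287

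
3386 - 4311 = -925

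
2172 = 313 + 1859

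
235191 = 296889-61698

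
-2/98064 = -1/49032 ≈ -0.0000204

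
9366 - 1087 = 8279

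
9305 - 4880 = 4425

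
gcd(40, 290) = 10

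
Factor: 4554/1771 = 2^1*3^2*7^(-1) = 18/7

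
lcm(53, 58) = 3074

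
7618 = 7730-112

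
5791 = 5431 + 360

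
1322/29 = 45+17/29 ≈ 45.59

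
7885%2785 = 2315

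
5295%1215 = 435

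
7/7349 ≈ 0.000953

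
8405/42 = 200 + 5/42 ≈ 200.12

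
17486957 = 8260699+9226258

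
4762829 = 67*71087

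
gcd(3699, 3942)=27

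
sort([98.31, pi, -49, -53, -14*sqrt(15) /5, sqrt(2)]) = [-53, -49, -14*sqrt(15) /5, sqrt(2), pi, 98.31]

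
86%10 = 6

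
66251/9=7361+2/9 ≈ 7361.22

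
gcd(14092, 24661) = 3523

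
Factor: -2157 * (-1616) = 2^4 * 3^1 * 101^1 * 719^1 = 3485712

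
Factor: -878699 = -1*878699^1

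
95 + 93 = 188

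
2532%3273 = 2532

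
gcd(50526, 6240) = 6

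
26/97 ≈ 0.268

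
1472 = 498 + 974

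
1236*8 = 9888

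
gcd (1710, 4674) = 114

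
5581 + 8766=14347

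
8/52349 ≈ 0.000153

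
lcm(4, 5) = 20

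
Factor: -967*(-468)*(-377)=-1*2^2*3^2*13^2*29^1*967^1=-170613612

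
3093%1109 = 875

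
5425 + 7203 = 12628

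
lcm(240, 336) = 1680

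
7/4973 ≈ 0.00141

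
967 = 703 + 264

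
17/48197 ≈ 0.000353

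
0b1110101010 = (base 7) 2510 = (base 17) 343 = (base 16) 3aa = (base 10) 938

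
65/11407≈0.00570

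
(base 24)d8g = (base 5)221241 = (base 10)7696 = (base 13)3670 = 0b1111000010000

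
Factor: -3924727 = -1*281^1*13967^1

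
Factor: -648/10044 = -1 * 2^1 * 31^(-1) = -2/31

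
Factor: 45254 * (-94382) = -1 * 2^2 * 11^3 * 17^1 * 41^1 * 1151^1 = -4271163028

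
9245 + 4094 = 13339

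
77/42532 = 11/6076 ≈ 0.00181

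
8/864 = 1/108 ≈ 0.00926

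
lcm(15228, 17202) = 928908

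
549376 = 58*9472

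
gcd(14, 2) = 2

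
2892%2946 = 2892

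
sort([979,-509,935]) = [-509,935,979]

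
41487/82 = 505 + 77/82≈505.94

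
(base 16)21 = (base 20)1d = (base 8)41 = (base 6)53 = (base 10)33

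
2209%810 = 589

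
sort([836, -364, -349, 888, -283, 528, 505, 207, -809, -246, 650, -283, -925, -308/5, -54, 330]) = [-925, -809, -364, -349, -283, -283, -246, -308/5, -54, 207, 330, 505, 528, 650, 836, 888]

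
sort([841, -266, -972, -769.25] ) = [-972, -769.25, -266, 841] 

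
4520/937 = 4 + 772/937 ≈ 4.82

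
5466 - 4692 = 774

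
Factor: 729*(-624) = -1*2^4*3^7*13^1 = -454896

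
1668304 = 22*75832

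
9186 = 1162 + 8024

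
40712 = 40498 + 214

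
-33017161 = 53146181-86163342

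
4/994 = 2/497 ≈ 0.00402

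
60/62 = 30/31 ≈ 0.968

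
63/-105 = -3/5 = -0.60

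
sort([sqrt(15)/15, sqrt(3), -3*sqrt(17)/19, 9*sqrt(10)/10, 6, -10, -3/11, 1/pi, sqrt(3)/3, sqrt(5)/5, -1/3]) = [-10, -3*sqrt(17)/19, -1/3, -3/11, sqrt(15)/15, 1/pi, sqrt(5)/5, sqrt(3)/3, sqrt(3), 9*sqrt(10)/10, 6]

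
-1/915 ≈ -0.00109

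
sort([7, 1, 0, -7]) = [-7, 0, 1, 7]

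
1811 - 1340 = 471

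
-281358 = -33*8526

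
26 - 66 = -40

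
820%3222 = 820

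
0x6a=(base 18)5g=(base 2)1101010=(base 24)4a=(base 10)106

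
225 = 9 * 25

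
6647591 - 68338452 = -61690861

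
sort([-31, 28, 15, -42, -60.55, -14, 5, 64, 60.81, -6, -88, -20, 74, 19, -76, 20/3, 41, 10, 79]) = [-88, -76, -60.55, -42, -31, -20, -14, -6, 5, 20/3, 10, 15, 19, 28, 41, 60.81, 64, 74, 79]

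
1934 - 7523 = -5589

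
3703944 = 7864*471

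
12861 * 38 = 488718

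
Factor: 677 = 677^1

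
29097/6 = 9699/2 = 4849.50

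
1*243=243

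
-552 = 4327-4879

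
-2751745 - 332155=-3083900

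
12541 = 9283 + 3258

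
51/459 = 1/9 ≈ 0.111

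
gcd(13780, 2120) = 1060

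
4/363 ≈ 0.0110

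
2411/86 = 28 + 3/86 ≈ 28.03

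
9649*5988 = 57778212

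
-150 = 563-713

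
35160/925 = 38 + 2/185 ≈ 38.01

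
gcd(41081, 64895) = 1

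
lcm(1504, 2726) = 43616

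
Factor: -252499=-1 * 13^1 * 19423^1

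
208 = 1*208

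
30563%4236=911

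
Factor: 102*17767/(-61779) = -1*2^1*17^1*109^1*163^1*20593^(-1) = -604078/20593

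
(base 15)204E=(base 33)68Q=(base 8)15250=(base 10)6824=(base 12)3B48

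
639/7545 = 213/2515 ≈ 0.0847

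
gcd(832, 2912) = 416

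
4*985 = 3940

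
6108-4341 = 1767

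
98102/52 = 1886 + 15/26≈1886.58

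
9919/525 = 1417/75 ≈ 18.89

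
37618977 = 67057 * 561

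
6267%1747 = 1026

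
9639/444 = 3213/148 ≈ 21.71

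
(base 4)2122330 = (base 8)23274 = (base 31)a9r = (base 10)9916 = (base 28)ci4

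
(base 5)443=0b1111011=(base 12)a3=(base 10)123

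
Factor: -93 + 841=2^2*11^1*17^1=748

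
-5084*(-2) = 10168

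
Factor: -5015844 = -1 * 2^2 * 3^4 * 113^1 * 137^1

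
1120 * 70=78400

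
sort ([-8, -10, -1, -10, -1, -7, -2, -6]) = [-10, -10, -8, -7, -6, -2, -1, -1]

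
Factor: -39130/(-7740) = 2^(-1)*3^(-2)*7^1*13^1 = 91/18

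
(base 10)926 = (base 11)772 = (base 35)qg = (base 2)1110011110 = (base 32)su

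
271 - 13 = 258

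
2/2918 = 1/1459 ≈ 0.000685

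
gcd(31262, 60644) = 2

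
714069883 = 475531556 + 238538327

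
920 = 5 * 184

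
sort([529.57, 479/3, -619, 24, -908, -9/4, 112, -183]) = [-908, -619, -183, -9/4, 24, 112, 479/3, 529.57]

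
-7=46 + -53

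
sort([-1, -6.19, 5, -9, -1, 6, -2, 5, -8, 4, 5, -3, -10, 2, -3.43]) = [-10, -9, -8, -6.19, -3.43, -3, -2, -1, -1, 2, 4, 5, 5, 5, 6]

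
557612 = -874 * (-638)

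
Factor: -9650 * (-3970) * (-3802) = -1 * 2^3 * 5^3 * 193^1 * 397^1 * 1901^1 = -145656521000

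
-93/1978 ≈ -0.0470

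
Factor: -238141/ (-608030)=2^ (-1) * 5^ (-1) * 41^ (-1) * 1483^ (-1) * 238141^1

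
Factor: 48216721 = 7^1*6888103^1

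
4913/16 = 307 + 1/16 ≈ 307.06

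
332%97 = 41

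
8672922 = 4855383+3817539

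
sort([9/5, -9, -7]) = [-9, -7, 9/5]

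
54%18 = 0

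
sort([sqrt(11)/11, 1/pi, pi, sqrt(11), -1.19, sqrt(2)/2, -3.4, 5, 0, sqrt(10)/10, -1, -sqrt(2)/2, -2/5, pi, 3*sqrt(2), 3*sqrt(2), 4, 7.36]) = [-3.4, -1.19, -1, -sqrt(2)/2, -2/5, 0, sqrt(11)/11, sqrt(10)/10, 1/pi, sqrt(2)/2, pi, pi, sqrt(11), 4, 3*sqrt(2), 3*sqrt(2), 5, 7.36]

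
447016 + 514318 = 961334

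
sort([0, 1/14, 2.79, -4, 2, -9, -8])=[-9, -8, -4, 0, 1/14, 2, 2.79]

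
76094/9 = 8454 + 8/9 ≈ 8454.89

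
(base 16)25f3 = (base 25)fdf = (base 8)22763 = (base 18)1bhd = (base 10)9715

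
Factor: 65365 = 5^1 * 17^1 * 769^1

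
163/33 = 4 + 31/33 ≈ 4.94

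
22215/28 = 793 + 11/28 ≈ 793.39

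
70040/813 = 86 + 122/813 ≈ 86.15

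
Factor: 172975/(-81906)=-1*2^(-1)*3^(-1)*5^2*37^1*73^(-1)=-925/438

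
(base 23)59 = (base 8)174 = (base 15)84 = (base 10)124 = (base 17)75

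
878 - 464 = 414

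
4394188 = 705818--3688370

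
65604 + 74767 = 140371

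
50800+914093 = 964893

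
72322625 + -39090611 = 33232014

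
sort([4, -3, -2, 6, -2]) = [-3, -2, -2, 4, 6]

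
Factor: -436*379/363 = -1*2^2*3^(-1)*11^(-2)*109^1*379^1 = -165244/363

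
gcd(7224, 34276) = 4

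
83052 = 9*9228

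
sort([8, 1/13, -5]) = [-5, 1/13, 8]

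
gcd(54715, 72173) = 1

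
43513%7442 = 6303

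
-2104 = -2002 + -102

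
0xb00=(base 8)5400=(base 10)2816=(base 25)4cg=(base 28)3gg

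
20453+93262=113715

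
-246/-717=82/239 ≈ 0.343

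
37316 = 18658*2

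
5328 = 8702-3374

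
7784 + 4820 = 12604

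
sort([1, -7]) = [-7, 1]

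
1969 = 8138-6169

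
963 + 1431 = 2394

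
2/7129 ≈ 0.000281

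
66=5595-5529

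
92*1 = 92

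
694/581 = 1+113/581 ≈ 1.19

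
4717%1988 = 741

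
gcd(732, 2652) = 12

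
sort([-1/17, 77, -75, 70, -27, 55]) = [-75, -27, -1/17, 55, 70, 77]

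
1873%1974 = 1873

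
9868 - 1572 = 8296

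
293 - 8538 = -8245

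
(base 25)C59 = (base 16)1DD2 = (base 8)16722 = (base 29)927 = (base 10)7634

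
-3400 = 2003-5403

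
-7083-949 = -8032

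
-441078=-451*978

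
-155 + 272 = 117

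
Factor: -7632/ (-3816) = 2^1 = 2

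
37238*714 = 26587932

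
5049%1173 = 357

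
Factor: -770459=-1*770459^1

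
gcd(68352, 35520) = 192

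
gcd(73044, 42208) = 4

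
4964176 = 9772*508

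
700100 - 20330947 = -19630847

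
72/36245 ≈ 0.00199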